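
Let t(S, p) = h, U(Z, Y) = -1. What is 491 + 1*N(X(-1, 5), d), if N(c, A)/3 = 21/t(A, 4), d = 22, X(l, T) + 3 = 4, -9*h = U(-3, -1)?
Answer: 1058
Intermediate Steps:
h = 1/9 (h = -1/9*(-1) = 1/9 ≈ 0.11111)
X(l, T) = 1 (X(l, T) = -3 + 4 = 1)
t(S, p) = 1/9
N(c, A) = 567 (N(c, A) = 3*(21/(1/9)) = 3*(21*9) = 3*189 = 567)
491 + 1*N(X(-1, 5), d) = 491 + 1*567 = 491 + 567 = 1058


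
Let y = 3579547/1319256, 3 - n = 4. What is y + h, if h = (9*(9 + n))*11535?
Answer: 1095672072667/1319256 ≈ 8.3052e+5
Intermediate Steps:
n = -1 (n = 3 - 1*4 = 3 - 4 = -1)
h = 830520 (h = (9*(9 - 1))*11535 = (9*8)*11535 = 72*11535 = 830520)
y = 3579547/1319256 (y = 3579547*(1/1319256) = 3579547/1319256 ≈ 2.7133)
y + h = 3579547/1319256 + 830520 = 1095672072667/1319256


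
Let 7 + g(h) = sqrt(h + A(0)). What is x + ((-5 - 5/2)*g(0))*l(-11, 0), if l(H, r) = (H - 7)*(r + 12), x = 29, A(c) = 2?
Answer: -11311 + 1620*sqrt(2) ≈ -9020.0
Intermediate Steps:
l(H, r) = (-7 + H)*(12 + r)
g(h) = -7 + sqrt(2 + h) (g(h) = -7 + sqrt(h + 2) = -7 + sqrt(2 + h))
x + ((-5 - 5/2)*g(0))*l(-11, 0) = 29 + ((-5 - 5/2)*(-7 + sqrt(2 + 0)))*(-84 - 7*0 + 12*(-11) - 11*0) = 29 + ((-5 - 5*1/2)*(-7 + sqrt(2)))*(-84 + 0 - 132 + 0) = 29 + ((-5 - 5/2)*(-7 + sqrt(2)))*(-216) = 29 - 15*(-7 + sqrt(2))/2*(-216) = 29 + (105/2 - 15*sqrt(2)/2)*(-216) = 29 + (-11340 + 1620*sqrt(2)) = -11311 + 1620*sqrt(2)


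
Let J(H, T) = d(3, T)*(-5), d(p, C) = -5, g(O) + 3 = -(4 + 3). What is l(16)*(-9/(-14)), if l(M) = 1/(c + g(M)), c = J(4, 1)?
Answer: 3/70 ≈ 0.042857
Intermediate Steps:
g(O) = -10 (g(O) = -3 - (4 + 3) = -3 - 1*7 = -3 - 7 = -10)
J(H, T) = 25 (J(H, T) = -5*(-5) = 25)
c = 25
l(M) = 1/15 (l(M) = 1/(25 - 10) = 1/15)
l(16)*(-9/(-14)) = (-9/(-14))/15 = (-9*(-1/14))/15 = (1/15)*(9/14) = 3/70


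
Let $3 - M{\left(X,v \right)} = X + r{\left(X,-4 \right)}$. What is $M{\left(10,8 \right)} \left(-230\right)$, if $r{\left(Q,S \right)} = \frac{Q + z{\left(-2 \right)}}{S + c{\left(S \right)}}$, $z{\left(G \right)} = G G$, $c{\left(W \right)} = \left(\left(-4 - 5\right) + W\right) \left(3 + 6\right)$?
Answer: $\frac{191590}{121} \approx 1583.4$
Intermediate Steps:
$c{\left(W \right)} = -81 + 9 W$ ($c{\left(W \right)} = \left(\left(-4 - 5\right) + W\right) 9 = \left(-9 + W\right) 9 = -81 + 9 W$)
$z{\left(G \right)} = G^{2}$
$r{\left(Q,S \right)} = \frac{4 + Q}{-81 + 10 S}$ ($r{\left(Q,S \right)} = \frac{Q + \left(-2\right)^{2}}{S + \left(-81 + 9 S\right)} = \frac{Q + 4}{-81 + 10 S} = \frac{4 + Q}{-81 + 10 S}$)
$M{\left(X,v \right)} = \frac{367}{121} - \frac{120 X}{121}$ ($M{\left(X,v \right)} = 3 - \left(X + \frac{4 + X}{-81 + 10 \left(-4\right)}\right) = 3 - \left(X + \frac{4 + X}{-81 - 40}\right) = 3 - \left(X + \frac{4 + X}{-121}\right) = 3 - \left(X - \frac{4 + X}{121}\right) = 3 - \left(X - \left(\frac{4}{121} + \frac{X}{121}\right)\right) = 3 - \left(- \frac{4}{121} + \frac{120 X}{121}\right) = \frac{367}{121} - \frac{120 X}{121}$)
$M{\left(10,8 \right)} \left(-230\right) = \left(\frac{367}{121} - \frac{1200}{121}\right) \left(-230\right) = \left(- \frac{833}{121}\right) \left(-230\right) = \frac{191590}{121}$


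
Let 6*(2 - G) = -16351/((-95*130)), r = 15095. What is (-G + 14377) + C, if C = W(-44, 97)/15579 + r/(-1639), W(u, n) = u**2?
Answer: 9060568097565577/630689330700 ≈ 14366.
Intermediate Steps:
G = 131849/74100 (G = 2 - (-16351)/(6*((-95*130))) = 2 - (-16351)/(6*(-12350)) = 2 - (-16351)*(-1)/(6*12350) = 2 - 1/6*16351/12350 = 2 - 16351/74100 = 131849/74100 ≈ 1.7793)
C = -231991901/25533981 (C = (-44)**2/15579 + 15095/(-1639) = 1936*(1/15579) + 15095*(-1/1639) = 1936/15579 - 15095/1639 = -231991901/25533981 ≈ -9.0856)
(-G + 14377) + C = (-1*131849/74100 + 14377) - 231991901/25533981 = (-131849/74100 + 14377) - 231991901/25533981 = 1065203851/74100 - 231991901/25533981 = 9060568097565577/630689330700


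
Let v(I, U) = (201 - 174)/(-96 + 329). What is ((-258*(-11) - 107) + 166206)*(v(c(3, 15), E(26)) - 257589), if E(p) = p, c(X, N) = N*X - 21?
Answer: -10139296342770/233 ≈ -4.3516e+10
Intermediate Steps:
c(X, N) = -21 + N*X
v(I, U) = 27/233
((-258*(-11) - 107) + 166206)*(v(c(3, 15), E(26)) - 257589) = ((-258*(-11) - 107) + 166206)*(27/233 - 257589) = ((2838 - 107) + 166206)*(-60018210/233) = (2731 + 166206)*(-60018210/233) = 168937*(-60018210/233) = -10139296342770/233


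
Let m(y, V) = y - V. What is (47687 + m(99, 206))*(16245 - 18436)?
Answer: -104247780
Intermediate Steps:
(47687 + m(99, 206))*(16245 - 18436) = (47687 + (99 - 1*206))*(16245 - 18436) = (47687 + (99 - 206))*(-2191) = (47687 - 107)*(-2191) = 47580*(-2191) = -104247780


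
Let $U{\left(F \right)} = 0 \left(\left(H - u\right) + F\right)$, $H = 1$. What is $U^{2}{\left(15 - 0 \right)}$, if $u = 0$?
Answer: $0$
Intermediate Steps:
$U{\left(F \right)} = 0$ ($U{\left(F \right)} = 0 \left(\left(1 - 0\right) + F\right) = 0 \left(\left(1 + 0\right) + F\right) = 0 \left(1 + F\right) = 0$)
$U^{2}{\left(15 - 0 \right)} = 0^{2} = 0$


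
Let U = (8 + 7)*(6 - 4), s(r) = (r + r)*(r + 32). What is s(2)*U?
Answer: 4080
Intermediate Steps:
s(r) = 2*r*(32 + r) (s(r) = (2*r)*(32 + r) = 2*r*(32 + r))
U = 30 (U = 15*2 = 30)
s(2)*U = (2*2*(32 + 2))*30 = (2*2*34)*30 = 136*30 = 4080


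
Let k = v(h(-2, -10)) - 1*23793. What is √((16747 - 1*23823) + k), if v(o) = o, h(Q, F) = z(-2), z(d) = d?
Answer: I*√30871 ≈ 175.7*I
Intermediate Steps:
h(Q, F) = -2
k = -23795 (k = -2 - 1*23793 = -2 - 23793 = -23795)
√((16747 - 1*23823) + k) = √((16747 - 1*23823) - 23795) = √((16747 - 23823) - 23795) = √(-7076 - 23795) = √(-30871) = I*√30871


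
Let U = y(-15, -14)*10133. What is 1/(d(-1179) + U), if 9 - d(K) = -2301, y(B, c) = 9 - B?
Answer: 1/245502 ≈ 4.0733e-6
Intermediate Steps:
d(K) = 2310 (d(K) = 9 - 1*(-2301) = 9 + 2301 = 2310)
U = 243192 (U = (9 - 1*(-15))*10133 = (9 + 15)*10133 = 24*10133 = 243192)
1/(d(-1179) + U) = 1/(2310 + 243192) = 1/245502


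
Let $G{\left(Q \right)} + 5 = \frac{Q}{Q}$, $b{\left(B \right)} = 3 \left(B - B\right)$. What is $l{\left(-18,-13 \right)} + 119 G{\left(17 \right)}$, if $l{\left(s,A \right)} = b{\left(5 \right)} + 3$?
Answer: $-473$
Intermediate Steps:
$b{\left(B \right)} = 0$ ($b{\left(B \right)} = 3 \cdot 0 = 0$)
$G{\left(Q \right)} = -4$ ($G{\left(Q \right)} = -5 + \frac{Q}{Q} = -5 + 1 = -4$)
$l{\left(s,A \right)} = 3$ ($l{\left(s,A \right)} = 0 + 3 = 3$)
$l{\left(-18,-13 \right)} + 119 G{\left(17 \right)} = 3 + 119 \left(-4\right) = 3 - 476 = -473$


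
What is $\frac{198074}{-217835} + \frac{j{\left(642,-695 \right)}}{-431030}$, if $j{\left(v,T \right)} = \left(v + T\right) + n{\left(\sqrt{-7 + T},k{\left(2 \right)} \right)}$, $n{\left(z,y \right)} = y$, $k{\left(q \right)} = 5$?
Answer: $- \frac{8536538014}{9389342005} \approx -0.90917$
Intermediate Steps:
$j{\left(v,T \right)} = 5 + T + v$ ($j{\left(v,T \right)} = \left(v + T\right) + 5 = \left(T + v\right) + 5 = 5 + T + v$)
$\frac{198074}{-217835} + \frac{j{\left(642,-695 \right)}}{-431030} = \frac{198074}{-217835} + \frac{5 - 695 + 642}{-431030} = 198074 \left(- \frac{1}{217835}\right) - - \frac{24}{215515} = - \frac{198074}{217835} + \frac{24}{215515} = - \frac{8536538014}{9389342005}$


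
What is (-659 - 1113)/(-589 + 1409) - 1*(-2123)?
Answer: 434772/205 ≈ 2120.8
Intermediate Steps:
(-659 - 1113)/(-589 + 1409) - 1*(-2123) = -1772/820 + 2123 = -1772*1/820 + 2123 = -443/205 + 2123 = 434772/205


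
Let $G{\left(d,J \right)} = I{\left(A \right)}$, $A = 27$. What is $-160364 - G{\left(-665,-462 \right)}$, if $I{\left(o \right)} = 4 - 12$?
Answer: $-160356$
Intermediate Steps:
$I{\left(o \right)} = -8$ ($I{\left(o \right)} = 4 - 12 = -8$)
$G{\left(d,J \right)} = -8$
$-160364 - G{\left(-665,-462 \right)} = -160364 - -8 = -160364 + 8 = -160356$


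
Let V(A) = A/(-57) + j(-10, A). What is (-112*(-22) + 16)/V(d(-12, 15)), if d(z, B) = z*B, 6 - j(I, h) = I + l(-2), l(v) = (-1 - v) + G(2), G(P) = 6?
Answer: 47120/231 ≈ 203.98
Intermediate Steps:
l(v) = 5 - v (l(v) = (-1 - v) + 6 = 5 - v)
j(I, h) = -1 - I (j(I, h) = 6 - (I + (5 - 1*(-2))) = 6 - (I + (5 + 2)) = 6 - (I + 7) = 6 - (7 + I) = 6 + (-7 - I) = -1 - I)
d(z, B) = B*z
V(A) = 9 - A/57 (V(A) = A/(-57) + (-1 - 1*(-10)) = A*(-1/57) + (-1 + 10) = -A/57 + 9 = 9 - A/57)
(-112*(-22) + 16)/V(d(-12, 15)) = (-112*(-22) + 16)/(9 - 5*(-12)/19) = (2464 + 16)/(9 - 1/57*(-180)) = 2480/(9 + 60/19) = 2480/(231/19) = 2480*(19/231) = 47120/231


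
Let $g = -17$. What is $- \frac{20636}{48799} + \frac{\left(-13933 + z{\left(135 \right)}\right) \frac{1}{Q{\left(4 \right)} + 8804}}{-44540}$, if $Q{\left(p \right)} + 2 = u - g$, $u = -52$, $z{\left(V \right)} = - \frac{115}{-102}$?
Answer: $- \frac{1031173979063}{2438675370120} \approx -0.42284$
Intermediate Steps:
$z{\left(V \right)} = \frac{115}{102}$ ($z{\left(V \right)} = \left(-115\right) \left(- \frac{1}{102}\right) = \frac{115}{102}$)
$Q{\left(p \right)} = -37$ ($Q{\left(p \right)} = -2 - 35 = -37$)
$- \frac{20636}{48799} + \frac{\left(-13933 + z{\left(135 \right)}\right) \frac{1}{Q{\left(4 \right)} + 8804}}{-44540} = - \frac{20636}{48799} + \frac{\left(-13933 + \frac{115}{102}\right) \frac{1}{-37 + 8804}}{-44540} = \left(-20636\right) \frac{1}{48799} + - \frac{1421051}{102 \cdot 8767} \left(- \frac{1}{44540}\right) = - \frac{20636}{48799} + \left(- \frac{1421051}{102}\right) \frac{1}{8767} \left(- \frac{1}{44540}\right) = - \frac{20636}{48799} - - \frac{1783}{49973880} = - \frac{20636}{48799} + \frac{1783}{49973880} = - \frac{1031173979063}{2438675370120}$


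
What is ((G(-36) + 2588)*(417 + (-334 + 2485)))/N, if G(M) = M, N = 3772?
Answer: 1638384/943 ≈ 1737.4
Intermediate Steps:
((G(-36) + 2588)*(417 + (-334 + 2485)))/N = ((-36 + 2588)*(417 + (-334 + 2485)))/3772 = (2552*(417 + 2151))*(1/3772) = (2552*2568)*(1/3772) = 6553536*(1/3772) = 1638384/943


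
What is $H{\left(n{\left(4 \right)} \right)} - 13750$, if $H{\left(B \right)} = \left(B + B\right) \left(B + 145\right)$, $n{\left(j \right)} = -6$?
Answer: $-15418$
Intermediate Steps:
$H{\left(B \right)} = 2 B \left(145 + B\right)$
$H{\left(n{\left(4 \right)} \right)} - 13750 = 2 \left(-6\right) \left(145 - 6\right) - 13750 = 2 \left(-6\right) 139 - 13750 = -1668 - 13750 = -15418$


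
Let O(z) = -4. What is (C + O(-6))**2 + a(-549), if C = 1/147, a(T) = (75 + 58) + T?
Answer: -8644775/21609 ≈ -400.05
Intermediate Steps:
a(T) = 133 + T
C = 1/147 ≈ 0.0068027
(C + O(-6))**2 + a(-549) = (1/147 - 4)**2 + (133 - 549) = (-587/147)**2 - 416 = 344569/21609 - 416 = -8644775/21609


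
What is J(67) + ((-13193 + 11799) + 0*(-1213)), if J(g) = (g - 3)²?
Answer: 2702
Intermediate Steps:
J(g) = (-3 + g)²
J(67) + ((-13193 + 11799) + 0*(-1213)) = (-3 + 67)² + ((-13193 + 11799) + 0*(-1213)) = 64² + (-1394 + 0) = 4096 - 1394 = 2702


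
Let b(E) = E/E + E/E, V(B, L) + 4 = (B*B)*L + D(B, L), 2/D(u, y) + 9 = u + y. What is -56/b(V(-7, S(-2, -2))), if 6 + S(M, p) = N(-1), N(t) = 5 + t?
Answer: -28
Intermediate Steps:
D(u, y) = 2/(-9 + u + y) (D(u, y) = 2/(-9 + (u + y)) = 2/(-9 + u + y))
S(M, p) = -2 (S(M, p) = -6 + (5 - 1) = -6 + 4 = -2)
V(B, L) = -4 + 2/(-9 + B + L) + L*B**2 (V(B, L) = -4 + ((B*B)*L + 2/(-9 + B + L)) = -4 + (B**2*L + 2/(-9 + B + L)) = -4 + (L*B**2 + 2/(-9 + B + L)) = -4 + (2/(-9 + B + L) + L*B**2) = -4 + 2/(-9 + B + L) + L*B**2)
b(E) = 2 (b(E) = 1 + 1 = 2)
-56/b(V(-7, S(-2, -2))) = -56/2 = -56*1/2 = -28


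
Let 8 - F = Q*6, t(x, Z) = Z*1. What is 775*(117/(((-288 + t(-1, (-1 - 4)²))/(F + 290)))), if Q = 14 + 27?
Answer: -4715100/263 ≈ -17928.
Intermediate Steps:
t(x, Z) = Z
Q = 41
F = -238 (F = 8 - 41*6 = 8 - 1*246 = 8 - 246 = -238)
775*(117/(((-288 + t(-1, (-1 - 4)²))/(F + 290)))) = 775*(117/(((-288 + (-1 - 4)²)/(-238 + 290)))) = 775*(117/(((-288 + (-5)²)/52))) = 775*(117/(((-288 + 25)*(1/52)))) = 775*(117/((-263*1/52))) = 775*(117/(-263/52)) = 775*(117*(-52/263)) = 775*(-6084/263) = -4715100/263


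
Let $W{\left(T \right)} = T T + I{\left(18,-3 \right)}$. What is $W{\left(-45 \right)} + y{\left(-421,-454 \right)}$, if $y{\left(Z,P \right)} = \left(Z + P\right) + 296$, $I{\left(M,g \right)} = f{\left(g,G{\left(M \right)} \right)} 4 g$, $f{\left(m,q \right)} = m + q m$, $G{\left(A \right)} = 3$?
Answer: $1590$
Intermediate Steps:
$f{\left(m,q \right)} = m + m q$
$I{\left(M,g \right)} = 16 g^{2}$ ($I{\left(M,g \right)} = g \left(1 + 3\right) 4 g = g 4 \cdot 4 g = 4 g 4 g = 16 g g = 16 g^{2}$)
$y{\left(Z,P \right)} = 296 + P + Z$ ($y{\left(Z,P \right)} = \left(P + Z\right) + 296 = 296 + P + Z$)
$W{\left(T \right)} = 144 + T^{2}$ ($W{\left(T \right)} = T T + 16 \left(-3\right)^{2} = T^{2} + 16 \cdot 9 = T^{2} + 144 = 144 + T^{2}$)
$W{\left(-45 \right)} + y{\left(-421,-454 \right)} = \left(144 + \left(-45\right)^{2}\right) - 579 = \left(144 + 2025\right) - 579 = 2169 - 579 = 1590$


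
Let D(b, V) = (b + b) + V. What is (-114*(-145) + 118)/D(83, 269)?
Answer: 16648/435 ≈ 38.271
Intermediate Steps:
D(b, V) = V + 2*b (D(b, V) = 2*b + V = V + 2*b)
(-114*(-145) + 118)/D(83, 269) = (-114*(-145) + 118)/(269 + 2*83) = (16530 + 118)/(269 + 166) = 16648/435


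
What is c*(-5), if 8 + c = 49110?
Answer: -245510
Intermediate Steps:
c = 49102 (c = -8 + 49110 = 49102)
c*(-5) = 49102*(-5) = -245510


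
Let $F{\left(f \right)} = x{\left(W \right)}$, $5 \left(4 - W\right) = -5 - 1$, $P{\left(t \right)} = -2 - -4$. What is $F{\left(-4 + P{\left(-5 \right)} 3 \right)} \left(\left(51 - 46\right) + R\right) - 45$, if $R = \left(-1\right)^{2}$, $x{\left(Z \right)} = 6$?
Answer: $-9$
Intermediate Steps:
$P{\left(t \right)} = 2$ ($P{\left(t \right)} = -2 + 4 = 2$)
$W = \frac{26}{5}$ ($W = 4 - \frac{-5 - 1}{5} = 4 - - \frac{6}{5} = 4 + \frac{6}{5} = \frac{26}{5} \approx 5.2$)
$F{\left(f \right)} = 6$
$R = 1$
$F{\left(-4 + P{\left(-5 \right)} 3 \right)} \left(\left(51 - 46\right) + R\right) - 45 = 6 \left(\left(51 - 46\right) + 1\right) - 45 = 6 \left(5 + 1\right) - 45 = 6 \cdot 6 - 45 = 36 - 45 = -9$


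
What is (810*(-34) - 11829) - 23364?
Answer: -62733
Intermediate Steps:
(810*(-34) - 11829) - 23364 = (-27540 - 11829) - 23364 = -39369 - 23364 = -62733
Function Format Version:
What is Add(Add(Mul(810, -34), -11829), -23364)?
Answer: -62733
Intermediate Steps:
Add(Add(Mul(810, -34), -11829), -23364) = Add(Add(-27540, -11829), -23364) = Add(-39369, -23364) = -62733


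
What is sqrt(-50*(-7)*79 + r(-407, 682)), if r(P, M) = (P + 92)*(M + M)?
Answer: I*sqrt(402010) ≈ 634.04*I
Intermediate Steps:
r(P, M) = 2*M*(92 + P) (r(P, M) = (92 + P)*(2*M) = 2*M*(92 + P))
sqrt(-50*(-7)*79 + r(-407, 682)) = sqrt(-50*(-7)*79 + 2*682*(92 - 407)) = sqrt(350*79 + 2*682*(-315)) = sqrt(27650 - 429660) = sqrt(-402010) = I*sqrt(402010)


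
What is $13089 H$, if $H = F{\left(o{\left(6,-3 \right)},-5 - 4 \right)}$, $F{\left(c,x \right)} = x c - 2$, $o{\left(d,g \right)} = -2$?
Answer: $209424$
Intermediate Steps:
$F{\left(c,x \right)} = -2 + c x$ ($F{\left(c,x \right)} = c x - 2 = -2 + c x$)
$H = 16$ ($H = -2 - 2 \left(-5 - 4\right) = -2 - -18 = -2 + 18 = 16$)
$13089 H = 13089 \cdot 16 = 209424$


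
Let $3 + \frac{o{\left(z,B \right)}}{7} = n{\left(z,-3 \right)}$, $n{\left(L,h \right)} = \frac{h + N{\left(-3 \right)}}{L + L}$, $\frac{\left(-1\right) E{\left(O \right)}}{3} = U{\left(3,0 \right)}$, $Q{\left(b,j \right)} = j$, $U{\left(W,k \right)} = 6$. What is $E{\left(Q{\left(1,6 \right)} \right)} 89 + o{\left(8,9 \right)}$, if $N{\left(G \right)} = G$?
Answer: $- \frac{13005}{8} \approx -1625.6$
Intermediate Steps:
$E{\left(O \right)} = -18$ ($E{\left(O \right)} = \left(-3\right) 6 = -18$)
$n{\left(L,h \right)} = \frac{-3 + h}{2 L}$ ($n{\left(L,h \right)} = \frac{h - 3}{L + L} = \frac{-3 + h}{2 L}$)
$o{\left(z,B \right)} = -21 - \frac{21}{z}$ ($o{\left(z,B \right)} = -21 + 7 \frac{-3 - 3}{2 z} = -21 + 7 \cdot \frac{1}{2} \frac{1}{z} \left(-6\right) = -21 + 7 \left(- \frac{3}{z}\right) = -21 - \frac{21}{z}$)
$E{\left(Q{\left(1,6 \right)} \right)} 89 + o{\left(8,9 \right)} = \left(-18\right) 89 - \left(21 + \frac{21}{8}\right) = -1602 - \frac{189}{8} = - \frac{13005}{8}$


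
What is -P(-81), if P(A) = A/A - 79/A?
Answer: -160/81 ≈ -1.9753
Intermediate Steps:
P(A) = 1 - 79/A
-P(-81) = -(-79 - 81)/(-81) = -(-1)*(-160)/81 = -1*160/81 = -160/81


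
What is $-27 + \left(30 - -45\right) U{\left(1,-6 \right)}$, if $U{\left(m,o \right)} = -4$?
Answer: $-327$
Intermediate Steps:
$-27 + \left(30 - -45\right) U{\left(1,-6 \right)} = -27 + \left(30 - -45\right) \left(-4\right) = -27 + \left(30 + 45\right) \left(-4\right) = -27 + 75 \left(-4\right) = -27 - 300 = -327$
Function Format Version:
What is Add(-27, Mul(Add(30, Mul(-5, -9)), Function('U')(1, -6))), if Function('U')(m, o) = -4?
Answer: -327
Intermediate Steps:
Add(-27, Mul(Add(30, Mul(-5, -9)), Function('U')(1, -6))) = Add(-27, Mul(Add(30, Mul(-5, -9)), -4)) = Add(-27, Mul(Add(30, 45), -4)) = Add(-27, Mul(75, -4)) = Add(-27, -300) = -327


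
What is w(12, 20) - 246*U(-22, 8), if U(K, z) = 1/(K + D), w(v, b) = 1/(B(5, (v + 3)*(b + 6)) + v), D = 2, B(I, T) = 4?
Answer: 989/80 ≈ 12.363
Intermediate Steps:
w(v, b) = 1/(4 + v)
U(K, z) = 1/(2 + K) (U(K, z) = 1/(K + 2) = 1/(2 + K))
w(12, 20) - 246*U(-22, 8) = 1/(4 + 12) - 246/(2 - 22) = 1/16 - 246/(-20) = 1/16 - 246*(-1/20) = 1/16 + 123/10 = 989/80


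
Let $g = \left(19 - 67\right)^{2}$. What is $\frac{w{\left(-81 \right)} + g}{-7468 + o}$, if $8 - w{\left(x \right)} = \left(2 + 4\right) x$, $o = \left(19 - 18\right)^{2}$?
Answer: $- \frac{2798}{7467} \approx -0.37472$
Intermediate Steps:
$g = 2304$ ($g = \left(-48\right)^{2} = 2304$)
$o = 1$ ($o = 1^{2} = 1$)
$w{\left(x \right)} = 8 - 6 x$ ($w{\left(x \right)} = 8 - \left(2 + 4\right) x = 8 - 6 x$)
$\frac{w{\left(-81 \right)} + g}{-7468 + o} = \frac{\left(8 - -486\right) + 2304}{-7468 + 1} = \frac{\left(8 + 486\right) + 2304}{-7467} = \left(494 + 2304\right) \left(- \frac{1}{7467}\right) = 2798 \left(- \frac{1}{7467}\right) = - \frac{2798}{7467}$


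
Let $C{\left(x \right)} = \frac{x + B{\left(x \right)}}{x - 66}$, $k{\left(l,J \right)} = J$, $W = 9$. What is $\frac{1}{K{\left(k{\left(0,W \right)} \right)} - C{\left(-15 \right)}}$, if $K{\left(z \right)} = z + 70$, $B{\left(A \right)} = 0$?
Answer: $\frac{27}{2128} \approx 0.012688$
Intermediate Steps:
$K{\left(z \right)} = 70 + z$
$C{\left(x \right)} = \frac{x}{-66 + x}$ ($C{\left(x \right)} = \frac{x + 0}{x - 66} = \frac{x}{-66 + x}$)
$\frac{1}{K{\left(k{\left(0,W \right)} \right)} - C{\left(-15 \right)}} = \frac{1}{\left(70 + 9\right) - - \frac{15}{-66 - 15}} = \frac{1}{79 - - \frac{15}{-81}} = \frac{1}{79 - \left(-15\right) \left(- \frac{1}{81}\right)} = \frac{1}{79 - \frac{5}{27}} = \frac{1}{\frac{2128}{27}} = \frac{27}{2128}$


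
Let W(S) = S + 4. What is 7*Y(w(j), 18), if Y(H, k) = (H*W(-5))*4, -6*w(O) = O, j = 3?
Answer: 14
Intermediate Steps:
W(S) = 4 + S
w(O) = -O/6
Y(H, k) = -4*H (Y(H, k) = (H*(4 - 5))*4 = (H*(-1))*4 = -H*4 = -4*H)
7*Y(w(j), 18) = 7*(-(-2)*3/3) = 7*(-4*(-½)) = 7*2 = 14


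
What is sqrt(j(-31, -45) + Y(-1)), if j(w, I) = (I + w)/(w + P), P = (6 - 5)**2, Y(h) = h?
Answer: sqrt(345)/15 ≈ 1.2383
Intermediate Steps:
P = 1 (P = 1**2 = 1)
j(w, I) = (I + w)/(1 + w) (j(w, I) = (I + w)/(w + 1) = (I + w)/(1 + w))
sqrt(j(-31, -45) + Y(-1)) = sqrt((-45 - 31)/(1 - 31) - 1) = sqrt(-76/(-30) - 1) = sqrt(-1/30*(-76) - 1) = sqrt(38/15 - 1) = sqrt(23/15) = sqrt(345)/15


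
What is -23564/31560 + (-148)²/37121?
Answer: -45857251/292884690 ≈ -0.15657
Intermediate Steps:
-23564/31560 + (-148)²/37121 = -23564*1/31560 + 21904*(1/37121) = -5891/7890 + 21904/37121 = -45857251/292884690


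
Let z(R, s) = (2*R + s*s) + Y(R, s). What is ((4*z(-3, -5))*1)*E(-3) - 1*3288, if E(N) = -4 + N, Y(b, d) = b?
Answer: -3736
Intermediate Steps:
z(R, s) = s**2 + 3*R (z(R, s) = (2*R + s*s) + R = (2*R + s**2) + R = (s**2 + 2*R) + R = s**2 + 3*R)
((4*z(-3, -5))*1)*E(-3) - 1*3288 = ((4*((-5)**2 + 3*(-3)))*1)*(-4 - 3) - 1*3288 = ((4*(25 - 9))*1)*(-7) - 3288 = ((4*16)*1)*(-7) - 3288 = (64*1)*(-7) - 3288 = 64*(-7) - 3288 = -448 - 3288 = -3736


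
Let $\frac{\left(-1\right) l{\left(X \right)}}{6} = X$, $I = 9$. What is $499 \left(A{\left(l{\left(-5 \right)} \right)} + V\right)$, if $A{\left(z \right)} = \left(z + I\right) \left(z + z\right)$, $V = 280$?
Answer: $1307380$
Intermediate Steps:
$l{\left(X \right)} = - 6 X$
$A{\left(z \right)} = 2 z \left(9 + z\right)$ ($A{\left(z \right)} = \left(z + 9\right) \left(z + z\right) = \left(9 + z\right) 2 z = 2 z \left(9 + z\right)$)
$499 \left(A{\left(l{\left(-5 \right)} \right)} + V\right) = 499 \left(2 \left(\left(-6\right) \left(-5\right)\right) \left(9 - -30\right) + 280\right) = 499 \left(2 \cdot 30 \left(9 + 30\right) + 280\right) = 499 \left(2 \cdot 30 \cdot 39 + 280\right) = 499 \left(2340 + 280\right) = 499 \cdot 2620 = 1307380$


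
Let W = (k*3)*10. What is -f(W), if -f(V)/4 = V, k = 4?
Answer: 480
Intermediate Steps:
W = 120 (W = (4*3)*10 = 12*10 = 120)
f(V) = -4*V
-f(W) = -(-4)*120 = -1*(-480) = 480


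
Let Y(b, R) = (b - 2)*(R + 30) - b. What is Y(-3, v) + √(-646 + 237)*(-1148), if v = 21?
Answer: -252 - 1148*I*√409 ≈ -252.0 - 23217.0*I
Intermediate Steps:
Y(b, R) = -b + (-2 + b)*(30 + R) (Y(b, R) = (-2 + b)*(30 + R) - b = -b + (-2 + b)*(30 + R))
Y(-3, v) + √(-646 + 237)*(-1148) = (-60 - 2*21 + 29*(-3) + 21*(-3)) + √(-646 + 237)*(-1148) = (-60 - 42 - 87 - 63) + √(-409)*(-1148) = -252 + (I*√409)*(-1148) = -252 - 1148*I*√409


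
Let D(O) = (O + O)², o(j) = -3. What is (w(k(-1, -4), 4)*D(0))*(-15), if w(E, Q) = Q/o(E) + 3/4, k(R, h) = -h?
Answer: 0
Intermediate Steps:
D(O) = 4*O² (D(O) = (2*O)² = 4*O²)
w(E, Q) = ¾ - Q/3 (w(E, Q) = Q/(-3) + 3/4 = Q*(-⅓) + 3*(¼) = -Q/3 + ¾ = ¾ - Q/3)
(w(k(-1, -4), 4)*D(0))*(-15) = ((¾ - ⅓*4)*(4*0²))*(-15) = ((¾ - 4/3)*(4*0))*(-15) = -7/12*0*(-15) = 0*(-15) = 0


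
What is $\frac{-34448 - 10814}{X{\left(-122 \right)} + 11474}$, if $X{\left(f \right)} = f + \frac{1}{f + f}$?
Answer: $- \frac{11043928}{2769887} \approx -3.9871$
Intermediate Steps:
$X{\left(f \right)} = f + \frac{1}{2 f}$
$\frac{-34448 - 10814}{X{\left(-122 \right)} + 11474} = \frac{-34448 - 10814}{\left(-122 + \frac{1}{2 \left(-122\right)}\right) + 11474} = - \frac{45262}{\left(-122 + \frac{1}{2} \left(- \frac{1}{122}\right)\right) + 11474} = - \frac{45262}{\left(-122 - \frac{1}{244}\right) + 11474} = - \frac{45262}{- \frac{29769}{244} + 11474} = - \frac{45262}{\frac{2769887}{244}} = \left(-45262\right) \frac{244}{2769887} = - \frac{11043928}{2769887}$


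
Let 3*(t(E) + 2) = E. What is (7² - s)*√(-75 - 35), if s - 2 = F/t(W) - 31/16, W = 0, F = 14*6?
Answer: 1455*I*√110/16 ≈ 953.76*I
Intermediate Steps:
F = 84
t(E) = -2 + E/3
s = -671/16 (s = 2 + (84/(-2 + (⅓)*0) - 31/16) = 2 + (84/(-2 + 0) - 31*1/16) = 2 + (84/(-2) - 31/16) = 2 + (84*(-½) - 31/16) = 2 + (-42 - 31/16) = 2 - 703/16 = -671/16 ≈ -41.938)
(7² - s)*√(-75 - 35) = (7² - 1*(-671/16))*√(-75 - 35) = (49 + 671/16)*√(-110) = 1455*(I*√110)/16 = 1455*I*√110/16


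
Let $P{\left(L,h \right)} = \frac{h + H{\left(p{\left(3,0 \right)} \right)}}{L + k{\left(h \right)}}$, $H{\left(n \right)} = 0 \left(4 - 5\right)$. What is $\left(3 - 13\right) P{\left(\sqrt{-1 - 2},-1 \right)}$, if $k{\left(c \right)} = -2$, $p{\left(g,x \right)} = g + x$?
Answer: $- \frac{20}{7} - \frac{10 i \sqrt{3}}{7} \approx -2.8571 - 2.4744 i$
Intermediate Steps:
$H{\left(n \right)} = 0$ ($H{\left(n \right)} = 0 \left(-1\right) = 0$)
$P{\left(L,h \right)} = \frac{h}{-2 + L}$ ($P{\left(L,h \right)} = \frac{h + 0}{L - 2} = \frac{h}{-2 + L}$)
$\left(3 - 13\right) P{\left(\sqrt{-1 - 2},-1 \right)} = \left(3 - 13\right) \left(- \frac{1}{-2 + \sqrt{-1 - 2}}\right) = - 10 \left(- \frac{1}{-2 + \sqrt{-3}}\right) = - 10 \left(- \frac{1}{-2 + i \sqrt{3}}\right) = \frac{10}{-2 + i \sqrt{3}}$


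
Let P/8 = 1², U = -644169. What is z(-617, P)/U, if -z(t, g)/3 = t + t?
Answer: -1234/214723 ≈ -0.0057469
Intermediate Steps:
P = 8 (P = 8*1² = 8*1 = 8)
z(t, g) = -6*t (z(t, g) = -3*(t + t) = -6*t)
z(-617, P)/U = -6*(-617)/(-644169) = 3702*(-1/644169) = -1234/214723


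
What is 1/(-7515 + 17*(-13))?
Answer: -1/7736 ≈ -0.00012927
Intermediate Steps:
1/(-7515 + 17*(-13)) = 1/(-7515 - 221) = 1/(-7736) = -1/7736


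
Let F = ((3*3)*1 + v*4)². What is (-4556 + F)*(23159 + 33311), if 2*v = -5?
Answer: -257220850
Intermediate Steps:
v = -5/2 (v = (½)*(-5) = -5/2 ≈ -2.5000)
F = 1 (F = ((3*3)*1 - 5/2*4)² = (9*1 - 10)² = (9 - 10)² = (-1)² = 1)
(-4556 + F)*(23159 + 33311) = (-4556 + 1)*(23159 + 33311) = -4555*56470 = -257220850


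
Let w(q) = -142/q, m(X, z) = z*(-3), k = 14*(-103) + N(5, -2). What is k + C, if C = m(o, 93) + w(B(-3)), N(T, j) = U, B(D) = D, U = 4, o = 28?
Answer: -5009/3 ≈ -1669.7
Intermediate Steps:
N(T, j) = 4
k = -1438 (k = 14*(-103) + 4 = -1442 + 4 = -1438)
m(X, z) = -3*z
C = -695/3 (C = -3*93 - 142/(-3) = -279 - 142*(-⅓) = -279 + 142/3 = -695/3 ≈ -231.67)
k + C = -1438 - 695/3 = -5009/3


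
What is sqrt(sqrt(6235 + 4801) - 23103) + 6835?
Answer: 6835 + sqrt(-23103 + 2*sqrt(2759)) ≈ 6835.0 + 151.65*I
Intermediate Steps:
sqrt(sqrt(6235 + 4801) - 23103) + 6835 = sqrt(sqrt(11036) - 23103) + 6835 = sqrt(2*sqrt(2759) - 23103) + 6835 = sqrt(-23103 + 2*sqrt(2759)) + 6835 = 6835 + sqrt(-23103 + 2*sqrt(2759))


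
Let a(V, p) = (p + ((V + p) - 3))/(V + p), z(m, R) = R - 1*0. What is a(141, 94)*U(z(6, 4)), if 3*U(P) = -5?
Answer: -326/141 ≈ -2.3121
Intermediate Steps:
z(m, R) = R (z(m, R) = R + 0 = R)
U(P) = -5/3 (U(P) = (⅓)*(-5) = -5/3)
a(V, p) = (-3 + V + 2*p)/(V + p) (a(V, p) = (p + (-3 + V + p))/(V + p) = (-3 + V + 2*p)/(V + p))
a(141, 94)*U(z(6, 4)) = ((-3 + 141 + 2*94)/(141 + 94))*(-5/3) = ((-3 + 141 + 188)/235)*(-5/3) = ((1/235)*326)*(-5/3) = (326/235)*(-5/3) = -326/141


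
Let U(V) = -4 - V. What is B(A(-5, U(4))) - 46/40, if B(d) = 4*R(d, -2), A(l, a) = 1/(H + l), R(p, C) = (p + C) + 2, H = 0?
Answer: -39/20 ≈ -1.9500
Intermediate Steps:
R(p, C) = 2 + C + p (R(p, C) = (C + p) + 2 = 2 + C + p)
A(l, a) = 1/l (A(l, a) = 1/(0 + l) = 1/l)
B(d) = 4*d (B(d) = 4*(2 - 2 + d) = 4*d)
B(A(-5, U(4))) - 46/40 = 4/(-5) - 46/40 = 4*(-1/5) + (1/40)*(-46) = -4/5 - 23/20 = -39/20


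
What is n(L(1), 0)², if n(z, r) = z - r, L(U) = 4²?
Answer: 256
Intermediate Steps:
L(U) = 16
n(L(1), 0)² = (16 - 1*0)² = (16 + 0)² = 16² = 256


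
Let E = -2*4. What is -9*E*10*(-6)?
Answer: -4320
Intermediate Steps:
E = -8
-9*E*10*(-6) = -(-72)*10*(-6) = -9*(-80)*(-6) = 720*(-6) = -4320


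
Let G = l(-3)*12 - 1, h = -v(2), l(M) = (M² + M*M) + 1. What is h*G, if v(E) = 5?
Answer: -1135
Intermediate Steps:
l(M) = 1 + 2*M² (l(M) = (M² + M²) + 1 = 2*M² + 1 = 1 + 2*M²)
h = -5 (h = -1*5 = -5)
G = 227 (G = (1 + 2*(-3)²)*12 - 1 = (1 + 2*9)*12 - 1 = (1 + 18)*12 - 1 = 19*12 - 1 = 228 - 1 = 227)
h*G = -5*227 = -1135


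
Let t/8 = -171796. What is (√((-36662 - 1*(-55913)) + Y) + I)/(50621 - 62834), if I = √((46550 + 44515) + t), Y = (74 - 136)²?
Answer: -√23095/12213 - I*√1283303/12213 ≈ -0.012443 - 0.092756*I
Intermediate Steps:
t = -1374368 (t = 8*(-171796) = -1374368)
Y = 3844 (Y = (-62)² = 3844)
I = I*√1283303 (I = √((46550 + 44515) - 1374368) = √(91065 - 1374368) = √(-1283303) = I*√1283303 ≈ 1132.8*I)
(√((-36662 - 1*(-55913)) + Y) + I)/(50621 - 62834) = (√((-36662 - 1*(-55913)) + 3844) + I*√1283303)/(50621 - 62834) = (√((-36662 + 55913) + 3844) + I*√1283303)/(-12213) = (√(19251 + 3844) + I*√1283303)*(-1/12213) = (√23095 + I*√1283303)*(-1/12213) = -√23095/12213 - I*√1283303/12213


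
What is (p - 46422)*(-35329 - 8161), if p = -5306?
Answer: 2249650720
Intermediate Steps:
(p - 46422)*(-35329 - 8161) = (-5306 - 46422)*(-35329 - 8161) = -51728*(-43490) = 2249650720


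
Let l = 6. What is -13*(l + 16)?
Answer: -286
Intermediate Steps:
-13*(l + 16) = -13*(6 + 16) = -13*22 = -286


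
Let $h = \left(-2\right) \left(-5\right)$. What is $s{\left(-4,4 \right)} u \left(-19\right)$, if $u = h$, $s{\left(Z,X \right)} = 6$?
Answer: $-1140$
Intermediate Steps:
$h = 10$
$u = 10$
$s{\left(-4,4 \right)} u \left(-19\right) = 6 \cdot 10 \left(-19\right) = 60 \left(-19\right) = -1140$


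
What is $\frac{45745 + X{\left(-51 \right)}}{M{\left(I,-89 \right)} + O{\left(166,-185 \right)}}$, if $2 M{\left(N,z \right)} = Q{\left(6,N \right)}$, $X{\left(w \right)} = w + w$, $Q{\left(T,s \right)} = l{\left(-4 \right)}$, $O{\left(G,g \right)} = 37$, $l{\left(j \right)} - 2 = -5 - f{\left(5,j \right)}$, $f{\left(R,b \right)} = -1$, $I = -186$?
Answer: $\frac{45643}{36} \approx 1267.9$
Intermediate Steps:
$l{\left(j \right)} = -2$ ($l{\left(j \right)} = 2 - 4 = -2$)
$Q{\left(T,s \right)} = -2$
$X{\left(w \right)} = 2 w$
$M{\left(N,z \right)} = -1$ ($M{\left(N,z \right)} = \frac{1}{2} \left(-2\right) = -1$)
$\frac{45745 + X{\left(-51 \right)}}{M{\left(I,-89 \right)} + O{\left(166,-185 \right)}} = \frac{45745 + 2 \left(-51\right)}{-1 + 37} = \frac{45745 - 102}{36} = 45643 \cdot \frac{1}{36} = \frac{45643}{36}$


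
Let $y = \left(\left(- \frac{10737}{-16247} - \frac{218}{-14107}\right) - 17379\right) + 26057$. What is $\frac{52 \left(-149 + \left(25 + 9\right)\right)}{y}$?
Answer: $- \frac{1370594645420}{1989121619567} \approx -0.68904$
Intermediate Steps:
$y = \frac{1989121619567}{229196429}$ ($y = \left(\left(\left(-10737\right) \left(- \frac{1}{16247}\right) - - \frac{218}{14107}\right) - 17379\right) + 26057 = \left(\left(\frac{10737}{16247} + \frac{218}{14107}\right) - 17379\right) + 26057 = \left(\frac{155008705}{229196429} - 17379\right) + 26057 = - \frac{3983049730886}{229196429} + 26057 = \frac{1989121619567}{229196429} \approx 8678.7$)
$\frac{52 \left(-149 + \left(25 + 9\right)\right)}{y} = \frac{52 \left(-149 + \left(25 + 9\right)\right)}{\frac{1989121619567}{229196429}} = 52 \left(-149 + 34\right) \frac{229196429}{1989121619567} = 52 \left(-115\right) \frac{229196429}{1989121619567} = \left(-5980\right) \frac{229196429}{1989121619567} = - \frac{1370594645420}{1989121619567}$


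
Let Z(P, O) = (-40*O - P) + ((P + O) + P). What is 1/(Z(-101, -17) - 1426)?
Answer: -1/864 ≈ -0.0011574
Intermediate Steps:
Z(P, O) = P - 39*O (Z(P, O) = (-P - 40*O) + ((O + P) + P) = (-P - 40*O) + (O + 2*P) = P - 39*O)
1/(Z(-101, -17) - 1426) = 1/((-101 - 39*(-17)) - 1426) = 1/((-101 + 663) - 1426) = 1/(562 - 1426) = 1/(-864) = -1/864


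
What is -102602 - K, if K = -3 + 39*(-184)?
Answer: -95423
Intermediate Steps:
K = -7179 (K = -3 - 7176 = -7179)
-102602 - K = -102602 - 1*(-7179) = -102602 + 7179 = -95423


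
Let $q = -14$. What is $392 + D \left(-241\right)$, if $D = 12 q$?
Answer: $40880$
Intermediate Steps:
$D = -168$ ($D = 12 \left(-14\right) = -168$)
$392 + D \left(-241\right) = 392 - -40488 = 392 + 40488 = 40880$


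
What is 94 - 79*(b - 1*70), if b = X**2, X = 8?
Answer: 568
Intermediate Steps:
b = 64 (b = 8**2 = 64)
94 - 79*(b - 1*70) = 94 - 79*(64 - 1*70) = 94 - 79*(64 - 70) = 94 - 79*(-6) = 94 + 474 = 568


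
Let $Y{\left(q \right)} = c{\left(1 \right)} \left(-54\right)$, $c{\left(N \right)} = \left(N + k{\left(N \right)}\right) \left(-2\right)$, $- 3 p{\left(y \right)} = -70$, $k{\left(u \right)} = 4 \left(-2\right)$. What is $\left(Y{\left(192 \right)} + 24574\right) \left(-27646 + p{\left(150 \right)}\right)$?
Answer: $- \frac{1973750024}{3} \approx -6.5792 \cdot 10^{8}$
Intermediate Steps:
$k{\left(u \right)} = -8$
$p{\left(y \right)} = \frac{70}{3}$ ($p{\left(y \right)} = \left(- \frac{1}{3}\right) \left(-70\right) = \frac{70}{3}$)
$c{\left(N \right)} = 16 - 2 N$ ($c{\left(N \right)} = \left(N - 8\right) \left(-2\right) = \left(-8 + N\right) \left(-2\right) = 16 - 2 N$)
$Y{\left(q \right)} = -756$ ($Y{\left(q \right)} = \left(16 - 2\right) \left(-54\right) = 14 \left(-54\right) = -756$)
$\left(Y{\left(192 \right)} + 24574\right) \left(-27646 + p{\left(150 \right)}\right) = \left(-756 + 24574\right) \left(-27646 + \frac{70}{3}\right) = 23818 \left(- \frac{82868}{3}\right) = - \frac{1973750024}{3}$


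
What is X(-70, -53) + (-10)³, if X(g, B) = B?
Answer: -1053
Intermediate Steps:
X(-70, -53) + (-10)³ = -53 + (-10)³ = -53 - 1000 = -1053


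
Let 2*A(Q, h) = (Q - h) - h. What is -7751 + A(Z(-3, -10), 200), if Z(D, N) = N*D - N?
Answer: -7931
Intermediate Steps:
Z(D, N) = -N + D*N (Z(D, N) = D*N - N = -N + D*N)
A(Q, h) = Q/2 - h (A(Q, h) = ((Q - h) - h)/2 = (Q - 2*h)/2 = Q/2 - h)
-7751 + A(Z(-3, -10), 200) = -7751 + ((-10*(-1 - 3))/2 - 1*200) = -7751 + ((-10*(-4))/2 - 200) = -7751 + ((½)*40 - 200) = -7751 + (20 - 200) = -7751 - 180 = -7931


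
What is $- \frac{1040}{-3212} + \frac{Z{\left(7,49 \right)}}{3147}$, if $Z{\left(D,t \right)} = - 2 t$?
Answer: $\frac{739526}{2527041} \approx 0.29264$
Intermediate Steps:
$- \frac{1040}{-3212} + \frac{Z{\left(7,49 \right)}}{3147} = - \frac{1040}{-3212} + \frac{\left(-2\right) 49}{3147} = \left(-1040\right) \left(- \frac{1}{3212}\right) - \frac{98}{3147} = \frac{260}{803} - \frac{98}{3147} = \frac{739526}{2527041}$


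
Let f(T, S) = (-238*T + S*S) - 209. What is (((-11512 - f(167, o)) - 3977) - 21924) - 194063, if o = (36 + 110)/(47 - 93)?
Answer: -101319938/529 ≈ -1.9153e+5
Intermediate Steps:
o = -73/23 (o = 146/(-46) = 146*(-1/46) = -73/23 ≈ -3.1739)
f(T, S) = -209 + S² - 238*T (f(T, S) = (-238*T + S²) - 209 = (S² - 238*T) - 209 = -209 + S² - 238*T)
(((-11512 - f(167, o)) - 3977) - 21924) - 194063 = (((-11512 - (-209 + (-73/23)² - 238*167)) - 3977) - 21924) - 194063 = (((-11512 - (-209 + 5329/529 - 39746)) - 3977) - 21924) - 194063 = (((-11512 - 1*(-21130866/529)) - 3977) - 21924) - 194063 = (((-11512 + 21130866/529) - 3977) - 21924) - 194063 = ((15041018/529 - 3977) - 21924) - 194063 = (12937185/529 - 21924) - 194063 = 1339389/529 - 194063 = -101319938/529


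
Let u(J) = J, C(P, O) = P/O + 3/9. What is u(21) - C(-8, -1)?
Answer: 38/3 ≈ 12.667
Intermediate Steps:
C(P, O) = ⅓ + P/O (C(P, O) = P/O + 3*(⅑) = P/O + ⅓ = ⅓ + P/O)
u(21) - C(-8, -1) = 21 - (-8 + (⅓)*(-1))/(-1) = 21 - (-1)*(-8 - ⅓) = 21 - (-1)*(-25)/3 = 21 - 1*25/3 = 21 - 25/3 = 38/3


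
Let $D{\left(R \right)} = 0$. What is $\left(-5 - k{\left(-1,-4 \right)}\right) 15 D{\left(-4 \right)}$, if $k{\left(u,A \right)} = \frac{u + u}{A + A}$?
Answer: $0$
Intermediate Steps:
$k{\left(u,A \right)} = \frac{u}{A}$ ($k{\left(u,A \right)} = \frac{2 u}{2 A} = 2 u \frac{1}{2 A} = \frac{u}{A}$)
$\left(-5 - k{\left(-1,-4 \right)}\right) 15 D{\left(-4 \right)} = \left(-5 - - \frac{1}{-4}\right) 15 \cdot 0 = \left(-5 - \left(-1\right) \left(- \frac{1}{4}\right)\right) 15 \cdot 0 = \left(-5 - \frac{1}{4}\right) 15 \cdot 0 = \left(- \frac{21}{4}\right) 15 \cdot 0 = \left(- \frac{315}{4}\right) 0 = 0$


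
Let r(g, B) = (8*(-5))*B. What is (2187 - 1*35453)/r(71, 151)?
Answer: 16633/3020 ≈ 5.5076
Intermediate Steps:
r(g, B) = -40*B
(2187 - 1*35453)/r(71, 151) = (2187 - 1*35453)/((-40*151)) = (2187 - 35453)/(-6040) = -33266*(-1/6040) = 16633/3020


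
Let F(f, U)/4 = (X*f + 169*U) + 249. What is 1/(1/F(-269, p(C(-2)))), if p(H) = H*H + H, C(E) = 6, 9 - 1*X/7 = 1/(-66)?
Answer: -1270966/33 ≈ -38514.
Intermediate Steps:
X = 4165/66 (X = 63 - 7/(-66) = 63 - 7*(-1/66) = 63 + 7/66 = 4165/66 ≈ 63.106)
p(H) = H + H² (p(H) = H² + H = H + H²)
F(f, U) = 996 + 676*U + 8330*f/33 (F(f, U) = 4*((4165*f/66 + 169*U) + 249) = 4*((169*U + 4165*f/66) + 249) = 4*(249 + 169*U + 4165*f/66) = 996 + 676*U + 8330*f/33)
1/(1/F(-269, p(C(-2)))) = 1/(1/(996 + 676*(6*(1 + 6)) + (8330/33)*(-269))) = 1/(1/(996 + 676*(6*7) - 2240770/33)) = 1/(1/(996 + 676*42 - 2240770/33)) = 1/(1/(996 + 28392 - 2240770/33)) = 1/(1/(-1270966/33)) = 1/(-33/1270966) = -1270966/33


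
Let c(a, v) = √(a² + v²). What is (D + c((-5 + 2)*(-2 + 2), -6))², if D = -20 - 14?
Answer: 784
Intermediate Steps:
D = -34
(D + c((-5 + 2)*(-2 + 2), -6))² = (-34 + √(((-5 + 2)*(-2 + 2))² + (-6)²))² = (-34 + √((-3*0)² + 36))² = (-34 + √(0² + 36))² = (-34 + √(0 + 36))² = (-34 + √36)² = (-34 + 6)² = (-28)² = 784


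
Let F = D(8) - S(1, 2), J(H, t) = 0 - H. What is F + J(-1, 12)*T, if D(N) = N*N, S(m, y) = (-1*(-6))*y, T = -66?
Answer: -14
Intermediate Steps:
J(H, t) = -H
S(m, y) = 6*y
D(N) = N²
F = 52 (F = 8² - 6*2 = 64 - 1*12 = 64 - 12 = 52)
F + J(-1, 12)*T = 52 - 1*(-1)*(-66) = 52 + 1*(-66) = 52 - 66 = -14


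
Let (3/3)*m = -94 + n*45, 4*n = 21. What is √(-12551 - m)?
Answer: I*√50773/2 ≈ 112.66*I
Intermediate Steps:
n = 21/4 (n = (¼)*21 = 21/4 ≈ 5.2500)
m = 569/4 (m = -94 + (21/4)*45 = -94 + 945/4 = 569/4 ≈ 142.25)
√(-12551 - m) = √(-12551 - 1*569/4) = √(-12551 - 569/4) = √(-50773/4) = I*√50773/2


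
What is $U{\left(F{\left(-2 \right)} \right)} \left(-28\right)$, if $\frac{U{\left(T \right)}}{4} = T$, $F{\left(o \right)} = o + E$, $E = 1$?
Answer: $112$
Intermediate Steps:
$F{\left(o \right)} = 1 + o$ ($F{\left(o \right)} = o + 1 = 1 + o$)
$U{\left(T \right)} = 4 T$
$U{\left(F{\left(-2 \right)} \right)} \left(-28\right) = 4 \left(1 - 2\right) \left(-28\right) = 4 \left(-1\right) \left(-28\right) = \left(-4\right) \left(-28\right) = 112$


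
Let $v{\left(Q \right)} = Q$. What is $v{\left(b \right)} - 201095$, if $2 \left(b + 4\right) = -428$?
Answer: $-201313$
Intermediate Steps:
$b = -218$ ($b = -4 + \frac{1}{2} \left(-428\right) = -4 - 214 = -218$)
$v{\left(b \right)} - 201095 = -218 - 201095 = -201313$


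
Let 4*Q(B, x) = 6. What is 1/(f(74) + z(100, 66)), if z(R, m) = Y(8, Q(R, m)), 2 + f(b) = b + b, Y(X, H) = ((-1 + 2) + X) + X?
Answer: 1/163 ≈ 0.0061350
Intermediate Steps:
Q(B, x) = 3/2 (Q(B, x) = (1/4)*6 = 3/2)
Y(X, H) = 1 + 2*X (Y(X, H) = (1 + X) + X = 1 + 2*X)
f(b) = -2 + 2*b (f(b) = -2 + (b + b) = -2 + 2*b)
z(R, m) = 17 (z(R, m) = 1 + 2*8 = 1 + 16 = 17)
1/(f(74) + z(100, 66)) = 1/((-2 + 2*74) + 17) = 1/((-2 + 148) + 17) = 1/(146 + 17) = 1/163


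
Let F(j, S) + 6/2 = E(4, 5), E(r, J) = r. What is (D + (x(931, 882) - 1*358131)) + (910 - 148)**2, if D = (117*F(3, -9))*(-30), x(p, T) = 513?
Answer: 219516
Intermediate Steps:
F(j, S) = 1 (F(j, S) = -3 + 4 = 1)
D = -3510 (D = (117*1)*(-30) = 117*(-30) = -3510)
(D + (x(931, 882) - 1*358131)) + (910 - 148)**2 = (-3510 + (513 - 1*358131)) + (910 - 148)**2 = (-3510 + (513 - 358131)) + 762**2 = (-3510 - 357618) + 580644 = -361128 + 580644 = 219516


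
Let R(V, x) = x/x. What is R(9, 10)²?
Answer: 1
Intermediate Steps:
R(V, x) = 1
R(9, 10)² = 1² = 1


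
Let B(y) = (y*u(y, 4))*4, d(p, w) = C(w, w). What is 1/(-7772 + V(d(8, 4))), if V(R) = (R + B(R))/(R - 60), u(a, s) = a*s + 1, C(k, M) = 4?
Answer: -14/108877 ≈ -0.00012859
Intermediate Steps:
u(a, s) = 1 + a*s
d(p, w) = 4
B(y) = 4*y*(1 + 4*y) (B(y) = (y*(1 + y*4))*4 = (y*(1 + 4*y))*4 = 4*y*(1 + 4*y))
V(R) = (R + 4*R*(1 + 4*R))/(-60 + R) (V(R) = (R + 4*R*(1 + 4*R))/(R - 60) = (R + 4*R*(1 + 4*R))/(-60 + R))
1/(-7772 + V(d(8, 4))) = 1/(-7772 + 4*(5 + 16*4)/(-60 + 4)) = 1/(-7772 + 4*(5 + 64)/(-56)) = 1/(-7772 + 4*(-1/56)*69) = 1/(-7772 - 69/14) = 1/(-108877/14) = -14/108877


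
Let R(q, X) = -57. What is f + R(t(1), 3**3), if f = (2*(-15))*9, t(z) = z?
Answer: -327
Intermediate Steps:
f = -270 (f = -30*9 = -270)
f + R(t(1), 3**3) = -270 - 57 = -327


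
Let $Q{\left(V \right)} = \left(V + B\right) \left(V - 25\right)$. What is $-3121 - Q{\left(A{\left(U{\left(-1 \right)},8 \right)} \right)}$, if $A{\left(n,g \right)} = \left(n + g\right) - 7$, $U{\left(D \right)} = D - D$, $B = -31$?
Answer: $-3841$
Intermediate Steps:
$U{\left(D \right)} = 0$
$A{\left(n,g \right)} = -7 + g + n$ ($A{\left(n,g \right)} = \left(g + n\right) - 7 = -7 + g + n$)
$Q{\left(V \right)} = \left(-31 + V\right) \left(-25 + V\right)$ ($Q{\left(V \right)} = \left(V - 31\right) \left(V - 25\right) = \left(-31 + V\right) \left(-25 + V\right)$)
$-3121 - Q{\left(A{\left(U{\left(-1 \right)},8 \right)} \right)} = -3121 - \left(775 + \left(-7 + 8 + 0\right)^{2} - 56 \left(-7 + 8 + 0\right)\right) = -3121 - \left(775 + 1^{2} - 56\right) = -3121 - \left(775 + 1 - 56\right) = -3121 - 720 = -3841$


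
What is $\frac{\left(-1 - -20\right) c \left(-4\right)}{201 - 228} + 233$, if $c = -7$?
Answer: $\frac{5759}{27} \approx 213.3$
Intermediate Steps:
$\frac{\left(-1 - -20\right) c \left(-4\right)}{201 - 228} + 233 = \frac{\left(-1 - -20\right) \left(-7\right) \left(-4\right)}{201 - 228} + 233 = \frac{\left(-1 + 20\right) \left(-7\right) \left(-4\right)}{-27} + 233 = 19 \left(-7\right) \left(-4\right) \left(- \frac{1}{27}\right) + 233 = \left(-133\right) \left(-4\right) \left(- \frac{1}{27}\right) + 233 = 532 \left(- \frac{1}{27}\right) + 233 = - \frac{532}{27} + 233 = \frac{5759}{27}$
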